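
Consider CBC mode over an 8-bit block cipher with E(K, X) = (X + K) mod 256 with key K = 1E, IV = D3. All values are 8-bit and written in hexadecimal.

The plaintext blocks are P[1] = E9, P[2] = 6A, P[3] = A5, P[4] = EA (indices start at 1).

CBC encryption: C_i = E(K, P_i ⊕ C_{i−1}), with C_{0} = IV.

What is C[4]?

C[1]: P[1] ⊕ D3 = 3A; E(K, 3A) = 58.
C[2]: P[2] ⊕ 58 = 32; E(K, 32) = 50.
C[3]: P[3] ⊕ 50 = F5; E(K, F5) = 13.
C[4]: P[4] ⊕ 13 = F9; E(K, F9) = 17.

C[4] = 17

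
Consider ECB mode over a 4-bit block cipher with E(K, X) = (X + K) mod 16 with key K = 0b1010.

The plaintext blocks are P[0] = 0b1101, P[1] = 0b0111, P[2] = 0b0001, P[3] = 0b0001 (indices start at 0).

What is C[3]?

C[3] = 0b1011

ECB encryption: C_i = E(K, P_i).
C[3]: E(K, 0b0001) = 0b1011.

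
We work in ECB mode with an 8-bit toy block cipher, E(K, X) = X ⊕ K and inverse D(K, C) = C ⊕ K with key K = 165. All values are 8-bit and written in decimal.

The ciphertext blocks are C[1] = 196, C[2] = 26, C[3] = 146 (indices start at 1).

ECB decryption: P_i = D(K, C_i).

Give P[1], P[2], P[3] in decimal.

P[1] = 97, P[2] = 191, P[3] = 55

P[1]: D(K, 196) = 97.
P[2]: D(K, 26) = 191.
P[3]: D(K, 146) = 55.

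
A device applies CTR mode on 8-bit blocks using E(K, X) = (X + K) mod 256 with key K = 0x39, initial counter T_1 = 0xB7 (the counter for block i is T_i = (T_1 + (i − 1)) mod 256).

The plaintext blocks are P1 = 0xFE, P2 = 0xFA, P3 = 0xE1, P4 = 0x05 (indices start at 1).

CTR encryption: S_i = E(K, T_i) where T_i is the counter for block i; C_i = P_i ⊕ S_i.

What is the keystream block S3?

0xF2

C1: T = 0xB7, S = E(K, T) = 0xF0; 0xFE ⊕ 0xF0 = 0x0E.
C2: T = 0xB8, S = E(K, T) = 0xF1; 0xFA ⊕ 0xF1 = 0x0B.
C3: T = 0xB9, S = E(K, T) = 0xF2; 0xE1 ⊕ 0xF2 = 0x13.
So S3 = 0xF2.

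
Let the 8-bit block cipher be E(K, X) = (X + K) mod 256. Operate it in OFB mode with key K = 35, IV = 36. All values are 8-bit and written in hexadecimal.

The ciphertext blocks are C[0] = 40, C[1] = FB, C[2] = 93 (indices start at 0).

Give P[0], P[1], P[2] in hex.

P[0] = 2B, P[1] = 5B, P[2] = 46

OFB decryption: S_i = E(K, S_{i−1}) with S_{−1} = IV; P_i = C_i ⊕ S_i.
P[0]: S = E(K, 36) = 6B; 40 ⊕ 6B = 2B.
P[1]: S = E(K, 6B) = A0; FB ⊕ A0 = 5B.
P[2]: S = E(K, A0) = D5; 93 ⊕ D5 = 46.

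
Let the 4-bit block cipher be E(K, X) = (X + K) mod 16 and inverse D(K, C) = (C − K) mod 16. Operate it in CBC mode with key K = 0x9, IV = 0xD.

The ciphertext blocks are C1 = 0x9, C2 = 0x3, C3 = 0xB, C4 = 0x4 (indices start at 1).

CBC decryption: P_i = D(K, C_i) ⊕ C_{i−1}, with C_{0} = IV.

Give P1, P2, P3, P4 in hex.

P1: D(K, 0x9) = 0x0; 0x0 ⊕ 0xD = 0xD.
P2: D(K, 0x3) = 0xA; 0xA ⊕ 0x9 = 0x3.
P3: D(K, 0xB) = 0x2; 0x2 ⊕ 0x3 = 0x1.
P4: D(K, 0x4) = 0xB; 0xB ⊕ 0xB = 0x0.

P1 = 0xD, P2 = 0x3, P3 = 0x1, P4 = 0x0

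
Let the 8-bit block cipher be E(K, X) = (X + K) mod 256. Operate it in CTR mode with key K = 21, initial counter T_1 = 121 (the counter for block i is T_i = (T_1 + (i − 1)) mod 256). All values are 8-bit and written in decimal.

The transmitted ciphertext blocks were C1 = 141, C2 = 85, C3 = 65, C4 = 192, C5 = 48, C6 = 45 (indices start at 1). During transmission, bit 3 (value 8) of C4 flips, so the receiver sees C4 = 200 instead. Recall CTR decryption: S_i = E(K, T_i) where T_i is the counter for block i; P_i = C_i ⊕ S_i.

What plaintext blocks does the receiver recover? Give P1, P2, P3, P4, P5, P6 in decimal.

P1 = 3, P2 = 218, P3 = 209, P4 = 89, P5 = 162, P6 = 190

Only C4 changed, to 200. In CTR, a change in C_i flips the same bit in P_i only; the keystream is unaffected. Decrypting the received ciphertext:
P1: T = 121, S = E(K, T) = 142; 141 ⊕ 142 = 3.
P2: T = 122, S = E(K, T) = 143; 85 ⊕ 143 = 218.
P3: T = 123, S = E(K, T) = 144; 65 ⊕ 144 = 209.
P4: T = 124, S = E(K, T) = 145; 200 ⊕ 145 = 89.
P5: T = 125, S = E(K, T) = 146; 48 ⊕ 146 = 162.
P6: T = 126, S = E(K, T) = 147; 45 ⊕ 147 = 190.
Blocks that differ from the original plaintext: P4.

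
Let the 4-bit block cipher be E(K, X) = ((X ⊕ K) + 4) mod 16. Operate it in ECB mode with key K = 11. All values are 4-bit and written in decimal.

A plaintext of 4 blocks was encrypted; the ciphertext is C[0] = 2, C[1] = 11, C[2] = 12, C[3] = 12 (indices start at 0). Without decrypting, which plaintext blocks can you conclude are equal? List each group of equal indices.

ECB encrypts each block independently with the same key, so equal ciphertext blocks imply equal plaintext blocks.
C[2] = C[3] = 12, so P[2] = P[3].

P[2] = P[3]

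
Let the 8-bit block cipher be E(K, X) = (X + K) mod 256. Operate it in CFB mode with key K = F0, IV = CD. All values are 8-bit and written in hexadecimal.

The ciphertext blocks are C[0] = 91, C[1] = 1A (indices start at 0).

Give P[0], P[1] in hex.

P[0] = 2C, P[1] = 9B

CFB decryption: P_i = C_i ⊕ E(K, C_{i−1}), with C_{−1} = IV.
P[0]: E(K, CD) = BD; 91 ⊕ BD = 2C.
P[1]: E(K, 91) = 81; 1A ⊕ 81 = 9B.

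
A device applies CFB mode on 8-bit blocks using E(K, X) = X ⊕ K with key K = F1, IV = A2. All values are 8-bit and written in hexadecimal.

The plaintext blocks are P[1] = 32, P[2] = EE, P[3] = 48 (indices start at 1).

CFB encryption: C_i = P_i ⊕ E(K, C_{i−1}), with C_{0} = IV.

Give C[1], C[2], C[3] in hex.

C[1] = 61, C[2] = 7E, C[3] = C7

C[1]: E(K, A2) = 53; 32 ⊕ 53 = 61.
C[2]: E(K, 61) = 90; EE ⊕ 90 = 7E.
C[3]: E(K, 7E) = 8F; 48 ⊕ 8F = C7.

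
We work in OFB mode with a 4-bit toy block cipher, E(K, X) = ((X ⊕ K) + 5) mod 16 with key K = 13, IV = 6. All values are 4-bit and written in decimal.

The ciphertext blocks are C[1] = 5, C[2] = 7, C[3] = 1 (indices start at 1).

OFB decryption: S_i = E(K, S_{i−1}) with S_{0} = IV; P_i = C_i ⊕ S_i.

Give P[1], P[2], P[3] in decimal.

P[1]: S = E(K, 6) = 0; 5 ⊕ 0 = 5.
P[2]: S = E(K, 0) = 2; 7 ⊕ 2 = 5.
P[3]: S = E(K, 2) = 4; 1 ⊕ 4 = 5.

P[1] = 5, P[2] = 5, P[3] = 5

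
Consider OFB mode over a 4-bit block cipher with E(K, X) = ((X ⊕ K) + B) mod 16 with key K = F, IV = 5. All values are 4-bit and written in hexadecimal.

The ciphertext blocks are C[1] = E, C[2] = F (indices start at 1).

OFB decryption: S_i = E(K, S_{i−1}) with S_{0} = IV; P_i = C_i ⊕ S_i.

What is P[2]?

P[1]: S = E(K, 5) = 5; E ⊕ 5 = B.
P[2]: S = E(K, 5) = 5; F ⊕ 5 = A.

P[2] = A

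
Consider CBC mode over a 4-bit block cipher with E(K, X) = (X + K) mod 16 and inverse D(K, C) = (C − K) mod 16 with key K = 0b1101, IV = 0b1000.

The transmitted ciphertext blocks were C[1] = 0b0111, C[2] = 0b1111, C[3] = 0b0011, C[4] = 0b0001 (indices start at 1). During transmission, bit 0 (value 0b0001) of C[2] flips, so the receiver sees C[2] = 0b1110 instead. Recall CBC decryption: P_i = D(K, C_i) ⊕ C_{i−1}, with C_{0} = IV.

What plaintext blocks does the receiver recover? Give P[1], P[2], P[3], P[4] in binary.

P[1] = 0b0010, P[2] = 0b0110, P[3] = 0b1000, P[4] = 0b0111

Only C[2] changed, to 0b1110. In CBC, a change in C_i garbles P_i and flips the same bit in P_{i+1}. Decrypting the received ciphertext:
P[1]: D(K, 0b0111) = 0b1010; 0b1010 ⊕ 0b1000 = 0b0010.
P[2]: D(K, 0b1110) = 0b0001; 0b0001 ⊕ 0b0111 = 0b0110.
P[3]: D(K, 0b0011) = 0b0110; 0b0110 ⊕ 0b1110 = 0b1000.
P[4]: D(K, 0b0001) = 0b0100; 0b0100 ⊕ 0b0011 = 0b0111.
Blocks that differ from the original plaintext: P[2], P[3].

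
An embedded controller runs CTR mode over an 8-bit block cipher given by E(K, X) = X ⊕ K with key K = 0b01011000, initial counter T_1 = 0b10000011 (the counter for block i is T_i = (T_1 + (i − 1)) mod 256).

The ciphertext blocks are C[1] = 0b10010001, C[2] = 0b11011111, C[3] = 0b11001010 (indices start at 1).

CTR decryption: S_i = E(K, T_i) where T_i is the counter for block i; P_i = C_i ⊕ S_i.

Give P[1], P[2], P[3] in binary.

P[1] = 0b01001010, P[2] = 0b00000011, P[3] = 0b00010111

P[1]: T = 0b10000011, S = E(K, T) = 0b11011011; 0b10010001 ⊕ 0b11011011 = 0b01001010.
P[2]: T = 0b10000100, S = E(K, T) = 0b11011100; 0b11011111 ⊕ 0b11011100 = 0b00000011.
P[3]: T = 0b10000101, S = E(K, T) = 0b11011101; 0b11001010 ⊕ 0b11011101 = 0b00010111.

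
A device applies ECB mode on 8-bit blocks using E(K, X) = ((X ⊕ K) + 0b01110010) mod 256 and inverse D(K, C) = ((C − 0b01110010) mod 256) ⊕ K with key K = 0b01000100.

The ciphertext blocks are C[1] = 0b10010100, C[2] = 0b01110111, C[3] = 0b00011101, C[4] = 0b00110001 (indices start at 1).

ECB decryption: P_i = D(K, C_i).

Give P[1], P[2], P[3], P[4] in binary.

P[1] = 0b01100110, P[2] = 0b01000001, P[3] = 0b11101111, P[4] = 0b11111011

P[1]: D(K, 0b10010100) = 0b01100110.
P[2]: D(K, 0b01110111) = 0b01000001.
P[3]: D(K, 0b00011101) = 0b11101111.
P[4]: D(K, 0b00110001) = 0b11111011.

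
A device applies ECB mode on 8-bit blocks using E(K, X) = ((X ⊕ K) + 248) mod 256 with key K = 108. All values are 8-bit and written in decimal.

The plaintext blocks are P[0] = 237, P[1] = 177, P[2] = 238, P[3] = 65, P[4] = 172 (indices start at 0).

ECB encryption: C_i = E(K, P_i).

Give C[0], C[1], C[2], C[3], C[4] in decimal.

C[0] = 121, C[1] = 213, C[2] = 122, C[3] = 37, C[4] = 184

C[0]: E(K, 237) = 121.
C[1]: E(K, 177) = 213.
C[2]: E(K, 238) = 122.
C[3]: E(K, 65) = 37.
C[4]: E(K, 172) = 184.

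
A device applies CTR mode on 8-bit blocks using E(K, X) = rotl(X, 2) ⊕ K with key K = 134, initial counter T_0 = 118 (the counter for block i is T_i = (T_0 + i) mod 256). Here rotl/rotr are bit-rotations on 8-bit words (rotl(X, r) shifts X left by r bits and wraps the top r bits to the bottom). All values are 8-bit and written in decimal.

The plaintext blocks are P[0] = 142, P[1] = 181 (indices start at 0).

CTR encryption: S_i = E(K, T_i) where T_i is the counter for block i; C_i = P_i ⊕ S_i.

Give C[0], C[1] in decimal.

C[0] = 209, C[1] = 238

C[0]: T = 118, S = E(K, T) = 95; 142 ⊕ 95 = 209.
C[1]: T = 119, S = E(K, T) = 91; 181 ⊕ 91 = 238.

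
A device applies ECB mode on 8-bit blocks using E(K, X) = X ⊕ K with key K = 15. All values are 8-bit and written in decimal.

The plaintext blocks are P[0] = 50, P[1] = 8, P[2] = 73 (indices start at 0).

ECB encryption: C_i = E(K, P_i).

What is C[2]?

C[2] = 70

C[2]: E(K, 73) = 70.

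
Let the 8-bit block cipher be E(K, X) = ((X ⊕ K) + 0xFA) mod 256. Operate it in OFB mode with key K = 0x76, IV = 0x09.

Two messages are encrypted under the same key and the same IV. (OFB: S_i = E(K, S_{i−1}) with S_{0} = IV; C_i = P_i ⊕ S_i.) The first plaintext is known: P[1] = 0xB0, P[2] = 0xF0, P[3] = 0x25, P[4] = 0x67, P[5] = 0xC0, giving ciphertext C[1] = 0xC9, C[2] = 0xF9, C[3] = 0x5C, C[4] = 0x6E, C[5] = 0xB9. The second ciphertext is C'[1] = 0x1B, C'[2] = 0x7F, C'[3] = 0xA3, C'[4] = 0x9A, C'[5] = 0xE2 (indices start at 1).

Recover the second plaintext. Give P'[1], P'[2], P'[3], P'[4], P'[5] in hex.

P'[1] = 0x62, P'[2] = 0x76, P'[3] = 0xDA, P'[4] = 0x93, P'[5] = 0x9B

In OFB with a reused IV, both messages share the same keystream S_i, so C_i ⊕ C'_i = P_i ⊕ P'_i and thus P'_i = P_i ⊕ C_i ⊕ C'_i.
P'[1]: 0xB0 ⊕ 0xC9 ⊕ 0x1B = 0x62.
P'[2]: 0xF0 ⊕ 0xF9 ⊕ 0x7F = 0x76.
P'[3]: 0x25 ⊕ 0x5C ⊕ 0xA3 = 0xDA.
P'[4]: 0x67 ⊕ 0x6E ⊕ 0x9A = 0x93.
P'[5]: 0xC0 ⊕ 0xB9 ⊕ 0xE2 = 0x9B.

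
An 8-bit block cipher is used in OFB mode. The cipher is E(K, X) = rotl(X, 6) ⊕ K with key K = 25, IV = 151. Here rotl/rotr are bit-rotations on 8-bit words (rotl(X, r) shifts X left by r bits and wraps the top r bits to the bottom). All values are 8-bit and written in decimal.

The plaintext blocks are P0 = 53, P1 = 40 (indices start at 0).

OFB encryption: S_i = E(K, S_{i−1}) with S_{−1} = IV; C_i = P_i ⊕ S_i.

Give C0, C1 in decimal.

C0: S = E(K, 151) = 252; 53 ⊕ 252 = 201.
C1: S = E(K, 252) = 38; 40 ⊕ 38 = 14.

C0 = 201, C1 = 14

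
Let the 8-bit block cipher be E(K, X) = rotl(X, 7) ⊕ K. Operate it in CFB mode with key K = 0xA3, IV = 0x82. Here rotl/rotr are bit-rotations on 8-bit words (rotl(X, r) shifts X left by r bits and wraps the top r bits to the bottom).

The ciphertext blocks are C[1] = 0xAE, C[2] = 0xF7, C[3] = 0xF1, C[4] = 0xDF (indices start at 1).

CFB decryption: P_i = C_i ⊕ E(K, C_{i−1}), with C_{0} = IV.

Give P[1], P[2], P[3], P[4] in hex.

P[1]: E(K, 0x82) = 0xE2; 0xAE ⊕ 0xE2 = 0x4C.
P[2]: E(K, 0xAE) = 0xF4; 0xF7 ⊕ 0xF4 = 0x03.
P[3]: E(K, 0xF7) = 0x58; 0xF1 ⊕ 0x58 = 0xA9.
P[4]: E(K, 0xF1) = 0x5B; 0xDF ⊕ 0x5B = 0x84.

P[1] = 0x4C, P[2] = 0x03, P[3] = 0xA9, P[4] = 0x84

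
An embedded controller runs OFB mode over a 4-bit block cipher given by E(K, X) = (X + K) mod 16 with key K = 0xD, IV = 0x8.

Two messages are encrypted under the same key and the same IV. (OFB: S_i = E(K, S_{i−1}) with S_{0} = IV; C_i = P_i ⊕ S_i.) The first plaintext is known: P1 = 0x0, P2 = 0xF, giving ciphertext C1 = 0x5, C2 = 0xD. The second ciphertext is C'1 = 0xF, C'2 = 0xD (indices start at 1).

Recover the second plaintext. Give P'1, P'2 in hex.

P'1 = 0xA, P'2 = 0xF

In OFB with a reused IV, both messages share the same keystream S_i, so C_i ⊕ C'_i = P_i ⊕ P'_i and thus P'_i = P_i ⊕ C_i ⊕ C'_i.
P'1: 0x0 ⊕ 0x5 ⊕ 0xF = 0xA.
P'2: 0xF ⊕ 0xD ⊕ 0xD = 0xF.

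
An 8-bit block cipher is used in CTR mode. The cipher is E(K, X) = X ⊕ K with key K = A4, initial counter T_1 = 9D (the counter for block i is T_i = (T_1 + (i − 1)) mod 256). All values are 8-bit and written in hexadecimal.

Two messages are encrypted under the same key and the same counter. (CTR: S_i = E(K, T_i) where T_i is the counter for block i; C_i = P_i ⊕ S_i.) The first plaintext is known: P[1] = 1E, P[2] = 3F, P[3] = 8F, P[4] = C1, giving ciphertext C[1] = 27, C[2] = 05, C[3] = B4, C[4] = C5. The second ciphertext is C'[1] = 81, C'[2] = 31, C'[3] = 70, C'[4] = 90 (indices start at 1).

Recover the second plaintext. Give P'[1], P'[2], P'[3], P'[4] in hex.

In CTR with a reused counter, both messages share the same keystream S_i, so C_i ⊕ C'_i = P_i ⊕ P'_i and thus P'_i = P_i ⊕ C_i ⊕ C'_i.
P'[1]: 1E ⊕ 27 ⊕ 81 = B8.
P'[2]: 3F ⊕ 05 ⊕ 31 = 0B.
P'[3]: 8F ⊕ B4 ⊕ 70 = 4B.
P'[4]: C1 ⊕ C5 ⊕ 90 = 94.

P'[1] = B8, P'[2] = 0B, P'[3] = 4B, P'[4] = 94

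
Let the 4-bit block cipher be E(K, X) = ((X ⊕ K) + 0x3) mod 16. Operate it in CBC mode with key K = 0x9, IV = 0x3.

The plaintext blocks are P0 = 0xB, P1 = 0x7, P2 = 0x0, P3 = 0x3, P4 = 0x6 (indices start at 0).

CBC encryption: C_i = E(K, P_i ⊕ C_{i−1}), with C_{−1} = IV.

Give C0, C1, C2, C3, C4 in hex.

C0 = 0x4, C1 = 0xD, C2 = 0x7, C3 = 0x0, C4 = 0x2

C0: P0 ⊕ 0x3 = 0x8; E(K, 0x8) = 0x4.
C1: P1 ⊕ 0x4 = 0x3; E(K, 0x3) = 0xD.
C2: P2 ⊕ 0xD = 0xD; E(K, 0xD) = 0x7.
C3: P3 ⊕ 0x7 = 0x4; E(K, 0x4) = 0x0.
C4: P4 ⊕ 0x0 = 0x6; E(K, 0x6) = 0x2.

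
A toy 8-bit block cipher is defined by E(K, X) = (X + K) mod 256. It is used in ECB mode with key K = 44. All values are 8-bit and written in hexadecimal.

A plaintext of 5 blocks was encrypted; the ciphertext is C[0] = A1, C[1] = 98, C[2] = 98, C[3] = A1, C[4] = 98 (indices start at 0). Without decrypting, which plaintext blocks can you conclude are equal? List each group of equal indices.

P[0] = P[3]; P[1] = P[2] = P[4]

ECB encrypts each block independently with the same key, so equal ciphertext blocks imply equal plaintext blocks.
C[0] = C[3] = A1, so P[0] = P[3].
C[1] = C[2] = C[4] = 98, so P[1] = P[2] = P[4].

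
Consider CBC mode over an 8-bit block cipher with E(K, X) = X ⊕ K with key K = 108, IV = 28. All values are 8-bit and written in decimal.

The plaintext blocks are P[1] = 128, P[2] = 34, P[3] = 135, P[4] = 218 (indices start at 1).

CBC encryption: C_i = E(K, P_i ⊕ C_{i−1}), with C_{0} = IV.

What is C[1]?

C[1]: P[1] ⊕ 28 = 156; E(K, 156) = 240.

C[1] = 240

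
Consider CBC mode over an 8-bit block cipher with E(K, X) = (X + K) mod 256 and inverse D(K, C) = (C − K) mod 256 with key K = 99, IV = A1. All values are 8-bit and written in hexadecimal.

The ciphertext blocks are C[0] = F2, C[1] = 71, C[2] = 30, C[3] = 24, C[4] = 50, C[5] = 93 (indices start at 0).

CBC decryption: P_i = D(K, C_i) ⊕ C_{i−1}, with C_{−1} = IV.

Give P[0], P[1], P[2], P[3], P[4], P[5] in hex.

P[0] = F8, P[1] = 2A, P[2] = E6, P[3] = BB, P[4] = 93, P[5] = AA

P[0]: D(K, F2) = 59; 59 ⊕ A1 = F8.
P[1]: D(K, 71) = D8; D8 ⊕ F2 = 2A.
P[2]: D(K, 30) = 97; 97 ⊕ 71 = E6.
P[3]: D(K, 24) = 8B; 8B ⊕ 30 = BB.
P[4]: D(K, 50) = B7; B7 ⊕ 24 = 93.
P[5]: D(K, 93) = FA; FA ⊕ 50 = AA.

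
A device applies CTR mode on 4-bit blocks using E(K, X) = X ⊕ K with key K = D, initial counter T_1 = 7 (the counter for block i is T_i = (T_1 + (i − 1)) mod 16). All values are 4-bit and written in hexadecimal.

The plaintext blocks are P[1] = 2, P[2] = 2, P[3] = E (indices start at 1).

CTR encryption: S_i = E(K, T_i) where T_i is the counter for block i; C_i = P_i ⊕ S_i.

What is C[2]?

C[2] = 7

C[1]: T = 7, S = E(K, T) = A; 2 ⊕ A = 8.
C[2]: T = 8, S = E(K, T) = 5; 2 ⊕ 5 = 7.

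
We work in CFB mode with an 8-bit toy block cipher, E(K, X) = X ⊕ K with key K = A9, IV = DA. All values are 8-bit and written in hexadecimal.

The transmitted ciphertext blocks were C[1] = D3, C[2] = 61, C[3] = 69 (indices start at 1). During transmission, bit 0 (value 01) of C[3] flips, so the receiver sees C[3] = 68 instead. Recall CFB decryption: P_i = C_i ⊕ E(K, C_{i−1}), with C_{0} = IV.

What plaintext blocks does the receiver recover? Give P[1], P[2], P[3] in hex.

Only C[3] changed, to 68. In CFB, a change in C_i flips the same bit in P_i and garbles P_{i+1}. Decrypting the received ciphertext:
P[1]: E(K, DA) = 73; D3 ⊕ 73 = A0.
P[2]: E(K, D3) = 7A; 61 ⊕ 7A = 1B.
P[3]: E(K, 61) = C8; 68 ⊕ C8 = A0.
Blocks that differ from the original plaintext: P[3].

P[1] = A0, P[2] = 1B, P[3] = A0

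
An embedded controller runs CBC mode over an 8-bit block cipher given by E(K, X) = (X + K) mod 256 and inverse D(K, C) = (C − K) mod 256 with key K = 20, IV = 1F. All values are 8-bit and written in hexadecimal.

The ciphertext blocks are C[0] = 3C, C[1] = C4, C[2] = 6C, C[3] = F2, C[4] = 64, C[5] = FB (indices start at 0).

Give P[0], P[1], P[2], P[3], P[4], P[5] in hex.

P[0] = 03, P[1] = 98, P[2] = 88, P[3] = BE, P[4] = B6, P[5] = BF

CBC decryption: P_i = D(K, C_i) ⊕ C_{i−1}, with C_{−1} = IV.
P[0]: D(K, 3C) = 1C; 1C ⊕ 1F = 03.
P[1]: D(K, C4) = A4; A4 ⊕ 3C = 98.
P[2]: D(K, 6C) = 4C; 4C ⊕ C4 = 88.
P[3]: D(K, F2) = D2; D2 ⊕ 6C = BE.
P[4]: D(K, 64) = 44; 44 ⊕ F2 = B6.
P[5]: D(K, FB) = DB; DB ⊕ 64 = BF.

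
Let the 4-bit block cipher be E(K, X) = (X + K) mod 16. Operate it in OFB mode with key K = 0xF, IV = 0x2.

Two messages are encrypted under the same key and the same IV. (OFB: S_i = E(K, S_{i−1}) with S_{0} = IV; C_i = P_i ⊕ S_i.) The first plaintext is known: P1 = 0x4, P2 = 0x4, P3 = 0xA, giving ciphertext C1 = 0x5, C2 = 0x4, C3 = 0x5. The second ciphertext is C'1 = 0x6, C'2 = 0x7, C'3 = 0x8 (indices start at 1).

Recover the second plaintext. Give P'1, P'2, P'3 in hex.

In OFB with a reused IV, both messages share the same keystream S_i, so C_i ⊕ C'_i = P_i ⊕ P'_i and thus P'_i = P_i ⊕ C_i ⊕ C'_i.
P'1: 0x4 ⊕ 0x5 ⊕ 0x6 = 0x7.
P'2: 0x4 ⊕ 0x4 ⊕ 0x7 = 0x7.
P'3: 0xA ⊕ 0x5 ⊕ 0x8 = 0x7.

P'1 = 0x7, P'2 = 0x7, P'3 = 0x7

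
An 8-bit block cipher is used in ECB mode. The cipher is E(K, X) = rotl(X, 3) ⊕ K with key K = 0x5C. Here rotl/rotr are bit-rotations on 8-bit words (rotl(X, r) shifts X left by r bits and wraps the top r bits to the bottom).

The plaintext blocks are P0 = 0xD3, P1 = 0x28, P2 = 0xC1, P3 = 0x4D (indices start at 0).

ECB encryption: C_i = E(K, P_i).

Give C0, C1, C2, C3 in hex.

C0: E(K, 0xD3) = 0xC2.
C1: E(K, 0x28) = 0x1D.
C2: E(K, 0xC1) = 0x52.
C3: E(K, 0x4D) = 0x36.

C0 = 0xC2, C1 = 0x1D, C2 = 0x52, C3 = 0x36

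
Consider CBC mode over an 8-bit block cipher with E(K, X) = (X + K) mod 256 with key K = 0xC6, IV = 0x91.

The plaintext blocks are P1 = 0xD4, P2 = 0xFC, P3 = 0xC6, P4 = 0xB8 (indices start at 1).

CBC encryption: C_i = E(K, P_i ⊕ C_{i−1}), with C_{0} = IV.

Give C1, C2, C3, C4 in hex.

C1: P1 ⊕ 0x91 = 0x45; E(K, 0x45) = 0x0B.
C2: P2 ⊕ 0x0B = 0xF7; E(K, 0xF7) = 0xBD.
C3: P3 ⊕ 0xBD = 0x7B; E(K, 0x7B) = 0x41.
C4: P4 ⊕ 0x41 = 0xF9; E(K, 0xF9) = 0xBF.

C1 = 0x0B, C2 = 0xBD, C3 = 0x41, C4 = 0xBF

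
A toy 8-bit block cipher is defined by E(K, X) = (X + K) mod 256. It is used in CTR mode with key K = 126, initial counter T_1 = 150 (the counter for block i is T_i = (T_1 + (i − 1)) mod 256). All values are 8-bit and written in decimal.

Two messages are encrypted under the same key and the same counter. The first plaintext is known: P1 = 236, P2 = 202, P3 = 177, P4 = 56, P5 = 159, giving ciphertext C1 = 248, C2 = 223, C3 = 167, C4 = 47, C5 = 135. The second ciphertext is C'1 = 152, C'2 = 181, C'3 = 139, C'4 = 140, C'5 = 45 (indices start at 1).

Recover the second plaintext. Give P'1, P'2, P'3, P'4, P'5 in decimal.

In CTR with a reused counter, both messages share the same keystream S_i, so C_i ⊕ C'_i = P_i ⊕ P'_i and thus P'_i = P_i ⊕ C_i ⊕ C'_i.
P'1: 236 ⊕ 248 ⊕ 152 = 140.
P'2: 202 ⊕ 223 ⊕ 181 = 160.
P'3: 177 ⊕ 167 ⊕ 139 = 157.
P'4: 56 ⊕ 47 ⊕ 140 = 155.
P'5: 159 ⊕ 135 ⊕ 45 = 53.

P'1 = 140, P'2 = 160, P'3 = 157, P'4 = 155, P'5 = 53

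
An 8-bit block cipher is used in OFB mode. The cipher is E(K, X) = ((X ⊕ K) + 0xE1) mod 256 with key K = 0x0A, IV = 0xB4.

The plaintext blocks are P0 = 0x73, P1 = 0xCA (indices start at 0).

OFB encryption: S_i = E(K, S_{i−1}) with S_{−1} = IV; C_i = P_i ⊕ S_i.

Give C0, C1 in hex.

C0: S = E(K, 0xB4) = 0x9F; 0x73 ⊕ 0x9F = 0xEC.
C1: S = E(K, 0x9F) = 0x76; 0xCA ⊕ 0x76 = 0xBC.

C0 = 0xEC, C1 = 0xBC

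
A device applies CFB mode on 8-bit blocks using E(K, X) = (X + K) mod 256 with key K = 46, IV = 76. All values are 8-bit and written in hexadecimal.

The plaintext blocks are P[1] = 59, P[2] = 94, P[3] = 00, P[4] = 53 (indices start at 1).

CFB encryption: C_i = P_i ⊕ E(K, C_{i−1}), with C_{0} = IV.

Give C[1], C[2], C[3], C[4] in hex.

C[1] = E5, C[2] = BF, C[3] = 05, C[4] = 18

C[1]: E(K, 76) = BC; 59 ⊕ BC = E5.
C[2]: E(K, E5) = 2B; 94 ⊕ 2B = BF.
C[3]: E(K, BF) = 05; 00 ⊕ 05 = 05.
C[4]: E(K, 05) = 4B; 53 ⊕ 4B = 18.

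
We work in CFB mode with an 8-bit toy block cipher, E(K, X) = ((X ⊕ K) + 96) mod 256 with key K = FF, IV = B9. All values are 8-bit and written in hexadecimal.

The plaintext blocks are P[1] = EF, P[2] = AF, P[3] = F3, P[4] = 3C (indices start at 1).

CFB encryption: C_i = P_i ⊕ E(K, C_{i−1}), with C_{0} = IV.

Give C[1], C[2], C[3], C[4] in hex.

C[1] = 33, C[2] = CD, C[3] = 3B, C[4] = 66

C[1]: E(K, B9) = DC; EF ⊕ DC = 33.
C[2]: E(K, 33) = 62; AF ⊕ 62 = CD.
C[3]: E(K, CD) = C8; F3 ⊕ C8 = 3B.
C[4]: E(K, 3B) = 5A; 3C ⊕ 5A = 66.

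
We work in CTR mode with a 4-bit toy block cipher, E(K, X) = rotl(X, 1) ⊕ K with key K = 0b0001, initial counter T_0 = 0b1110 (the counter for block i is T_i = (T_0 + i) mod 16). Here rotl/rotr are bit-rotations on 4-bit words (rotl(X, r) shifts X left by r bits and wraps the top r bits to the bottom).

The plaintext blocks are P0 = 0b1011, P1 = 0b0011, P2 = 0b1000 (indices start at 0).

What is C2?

CTR encryption: S_i = E(K, T_i) where T_i is the counter for block i; C_i = P_i ⊕ S_i.
C0: T = 0b1110, S = E(K, T) = 0b1100; 0b1011 ⊕ 0b1100 = 0b0111.
C1: T = 0b1111, S = E(K, T) = 0b1110; 0b0011 ⊕ 0b1110 = 0b1101.
C2: T = 0b0000, S = E(K, T) = 0b0001; 0b1000 ⊕ 0b0001 = 0b1001.

C2 = 0b1001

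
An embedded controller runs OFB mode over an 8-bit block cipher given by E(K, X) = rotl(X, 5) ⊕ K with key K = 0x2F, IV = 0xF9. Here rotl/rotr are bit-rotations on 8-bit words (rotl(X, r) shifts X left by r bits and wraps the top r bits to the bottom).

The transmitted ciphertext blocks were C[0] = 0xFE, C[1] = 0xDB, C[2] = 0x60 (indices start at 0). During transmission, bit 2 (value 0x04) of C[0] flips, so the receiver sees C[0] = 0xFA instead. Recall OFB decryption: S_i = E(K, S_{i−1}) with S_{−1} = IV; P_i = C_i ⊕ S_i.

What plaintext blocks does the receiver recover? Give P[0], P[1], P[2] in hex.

Only C[0] changed, to 0xFA. In OFB, a change in C_i flips the same bit in P_i only; the keystream is unaffected. Decrypting the received ciphertext:
P[0]: S = E(K, 0xF9) = 0x10; 0xFA ⊕ 0x10 = 0xEA.
P[1]: S = E(K, 0x10) = 0x2D; 0xDB ⊕ 0x2D = 0xF6.
P[2]: S = E(K, 0x2D) = 0x8A; 0x60 ⊕ 0x8A = 0xEA.
Blocks that differ from the original plaintext: P[0].

P[0] = 0xEA, P[1] = 0xF6, P[2] = 0xEA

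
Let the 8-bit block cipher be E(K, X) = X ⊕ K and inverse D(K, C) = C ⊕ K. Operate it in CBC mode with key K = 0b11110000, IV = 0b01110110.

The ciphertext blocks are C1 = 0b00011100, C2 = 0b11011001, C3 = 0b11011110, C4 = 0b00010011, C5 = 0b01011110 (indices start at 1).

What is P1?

P1 = 0b10011010

CBC decryption: P_i = D(K, C_i) ⊕ C_{i−1}, with C_{0} = IV.
P1: D(K, 0b00011100) = 0b11101100; 0b11101100 ⊕ 0b01110110 = 0b10011010.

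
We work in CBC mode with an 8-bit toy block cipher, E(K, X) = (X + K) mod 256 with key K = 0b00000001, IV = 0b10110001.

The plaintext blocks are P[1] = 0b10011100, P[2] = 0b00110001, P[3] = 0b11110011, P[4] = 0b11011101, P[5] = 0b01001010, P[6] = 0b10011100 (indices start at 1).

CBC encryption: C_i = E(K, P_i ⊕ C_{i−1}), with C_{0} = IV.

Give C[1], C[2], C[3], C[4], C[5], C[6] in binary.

C[1] = 0b00101110, C[2] = 0b00100000, C[3] = 0b11010100, C[4] = 0b00001010, C[5] = 0b01000001, C[6] = 0b11011110

C[1]: P[1] ⊕ 0b10110001 = 0b00101101; E(K, 0b00101101) = 0b00101110.
C[2]: P[2] ⊕ 0b00101110 = 0b00011111; E(K, 0b00011111) = 0b00100000.
C[3]: P[3] ⊕ 0b00100000 = 0b11010011; E(K, 0b11010011) = 0b11010100.
C[4]: P[4] ⊕ 0b11010100 = 0b00001001; E(K, 0b00001001) = 0b00001010.
C[5]: P[5] ⊕ 0b00001010 = 0b01000000; E(K, 0b01000000) = 0b01000001.
C[6]: P[6] ⊕ 0b01000001 = 0b11011101; E(K, 0b11011101) = 0b11011110.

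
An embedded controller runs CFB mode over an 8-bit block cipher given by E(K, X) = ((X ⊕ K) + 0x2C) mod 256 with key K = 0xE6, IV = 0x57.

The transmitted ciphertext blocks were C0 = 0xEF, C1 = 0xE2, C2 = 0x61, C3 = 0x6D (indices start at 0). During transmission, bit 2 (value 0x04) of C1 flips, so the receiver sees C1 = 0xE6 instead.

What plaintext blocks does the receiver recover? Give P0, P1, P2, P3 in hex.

P0 = 0x32, P1 = 0xD3, P2 = 0x4D, P3 = 0xDE

CFB decryption: P_i = C_i ⊕ E(K, C_{i−1}), with C_{−1} = IV.
Only C1 changed, to 0xE6. In CFB, a change in C_i flips the same bit in P_i and garbles P_{i+1}. Decrypting the received ciphertext:
P0: E(K, 0x57) = 0xDD; 0xEF ⊕ 0xDD = 0x32.
P1: E(K, 0xEF) = 0x35; 0xE6 ⊕ 0x35 = 0xD3.
P2: E(K, 0xE6) = 0x2C; 0x61 ⊕ 0x2C = 0x4D.
P3: E(K, 0x61) = 0xB3; 0x6D ⊕ 0xB3 = 0xDE.
Blocks that differ from the original plaintext: P1, P2.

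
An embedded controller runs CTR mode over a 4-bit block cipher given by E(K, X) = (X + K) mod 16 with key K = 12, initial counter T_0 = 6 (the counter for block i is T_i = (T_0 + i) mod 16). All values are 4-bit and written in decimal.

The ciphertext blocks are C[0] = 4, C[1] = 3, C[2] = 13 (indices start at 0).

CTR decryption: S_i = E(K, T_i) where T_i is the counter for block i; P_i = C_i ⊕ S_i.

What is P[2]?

P[2]: T = 8, S = E(K, T) = 4; 13 ⊕ 4 = 9.

P[2] = 9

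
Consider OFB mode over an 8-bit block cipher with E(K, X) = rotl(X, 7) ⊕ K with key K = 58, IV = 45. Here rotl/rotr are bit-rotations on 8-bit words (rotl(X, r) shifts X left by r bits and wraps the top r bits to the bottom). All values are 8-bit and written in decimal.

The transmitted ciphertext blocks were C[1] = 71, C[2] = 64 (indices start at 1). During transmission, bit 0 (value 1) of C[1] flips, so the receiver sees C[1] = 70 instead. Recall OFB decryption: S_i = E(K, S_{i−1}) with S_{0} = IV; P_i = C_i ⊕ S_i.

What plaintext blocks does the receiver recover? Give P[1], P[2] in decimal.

P[1] = 234, P[2] = 44

Only C[1] changed, to 70. In OFB, a change in C_i flips the same bit in P_i only; the keystream is unaffected. Decrypting the received ciphertext:
P[1]: S = E(K, 45) = 172; 70 ⊕ 172 = 234.
P[2]: S = E(K, 172) = 108; 64 ⊕ 108 = 44.
Blocks that differ from the original plaintext: P[1].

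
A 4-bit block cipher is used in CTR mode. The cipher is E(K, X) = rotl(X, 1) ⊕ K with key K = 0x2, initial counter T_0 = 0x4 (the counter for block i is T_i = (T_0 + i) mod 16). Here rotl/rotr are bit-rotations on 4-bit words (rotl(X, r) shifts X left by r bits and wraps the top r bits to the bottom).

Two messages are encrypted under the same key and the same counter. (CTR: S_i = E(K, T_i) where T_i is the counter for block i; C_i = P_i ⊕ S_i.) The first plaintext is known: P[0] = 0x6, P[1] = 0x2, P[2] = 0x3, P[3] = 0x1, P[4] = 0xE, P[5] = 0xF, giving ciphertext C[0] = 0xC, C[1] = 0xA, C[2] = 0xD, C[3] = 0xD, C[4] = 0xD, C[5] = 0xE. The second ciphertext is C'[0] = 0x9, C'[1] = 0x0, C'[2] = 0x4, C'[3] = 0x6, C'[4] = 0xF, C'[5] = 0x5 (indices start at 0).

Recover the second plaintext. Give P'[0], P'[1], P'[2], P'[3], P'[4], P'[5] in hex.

In CTR with a reused counter, both messages share the same keystream S_i, so C_i ⊕ C'_i = P_i ⊕ P'_i and thus P'_i = P_i ⊕ C_i ⊕ C'_i.
P'[0]: 0x6 ⊕ 0xC ⊕ 0x9 = 0x3.
P'[1]: 0x2 ⊕ 0xA ⊕ 0x0 = 0x8.
P'[2]: 0x3 ⊕ 0xD ⊕ 0x4 = 0xA.
P'[3]: 0x1 ⊕ 0xD ⊕ 0x6 = 0xA.
P'[4]: 0xE ⊕ 0xD ⊕ 0xF = 0xC.
P'[5]: 0xF ⊕ 0xE ⊕ 0x5 = 0x4.

P'[0] = 0x3, P'[1] = 0x8, P'[2] = 0xA, P'[3] = 0xA, P'[4] = 0xC, P'[5] = 0x4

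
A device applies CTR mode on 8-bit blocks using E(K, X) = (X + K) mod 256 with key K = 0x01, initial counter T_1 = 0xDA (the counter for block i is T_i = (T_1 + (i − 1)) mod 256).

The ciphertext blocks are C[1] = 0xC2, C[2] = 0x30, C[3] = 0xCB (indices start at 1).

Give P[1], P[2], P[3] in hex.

P[1] = 0x19, P[2] = 0xEC, P[3] = 0x16

CTR decryption: S_i = E(K, T_i) where T_i is the counter for block i; P_i = C_i ⊕ S_i.
P[1]: T = 0xDA, S = E(K, T) = 0xDB; 0xC2 ⊕ 0xDB = 0x19.
P[2]: T = 0xDB, S = E(K, T) = 0xDC; 0x30 ⊕ 0xDC = 0xEC.
P[3]: T = 0xDC, S = E(K, T) = 0xDD; 0xCB ⊕ 0xDD = 0x16.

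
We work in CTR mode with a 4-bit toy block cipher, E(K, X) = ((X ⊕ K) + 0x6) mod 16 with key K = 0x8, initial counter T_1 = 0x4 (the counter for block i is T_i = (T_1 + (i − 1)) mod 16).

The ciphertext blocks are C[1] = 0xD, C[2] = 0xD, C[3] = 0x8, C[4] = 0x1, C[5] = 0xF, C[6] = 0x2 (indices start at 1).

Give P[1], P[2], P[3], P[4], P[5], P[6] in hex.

CTR decryption: S_i = E(K, T_i) where T_i is the counter for block i; P_i = C_i ⊕ S_i.
P[1]: T = 0x4, S = E(K, T) = 0x2; 0xD ⊕ 0x2 = 0xF.
P[2]: T = 0x5, S = E(K, T) = 0x3; 0xD ⊕ 0x3 = 0xE.
P[3]: T = 0x6, S = E(K, T) = 0x4; 0x8 ⊕ 0x4 = 0xC.
P[4]: T = 0x7, S = E(K, T) = 0x5; 0x1 ⊕ 0x5 = 0x4.
P[5]: T = 0x8, S = E(K, T) = 0x6; 0xF ⊕ 0x6 = 0x9.
P[6]: T = 0x9, S = E(K, T) = 0x7; 0x2 ⊕ 0x7 = 0x5.

P[1] = 0xF, P[2] = 0xE, P[3] = 0xC, P[4] = 0x4, P[5] = 0x9, P[6] = 0x5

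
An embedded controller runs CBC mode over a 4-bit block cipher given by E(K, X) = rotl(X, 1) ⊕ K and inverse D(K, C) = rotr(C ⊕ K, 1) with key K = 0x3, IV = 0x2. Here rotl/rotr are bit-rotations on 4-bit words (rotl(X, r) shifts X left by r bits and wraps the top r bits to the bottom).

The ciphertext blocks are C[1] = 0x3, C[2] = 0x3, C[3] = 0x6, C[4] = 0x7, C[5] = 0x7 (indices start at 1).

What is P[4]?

P[4] = 0x4

CBC decryption: P_i = D(K, C_i) ⊕ C_{i−1}, with C_{0} = IV.
P[4]: D(K, 0x7) = 0x2; 0x2 ⊕ 0x6 = 0x4.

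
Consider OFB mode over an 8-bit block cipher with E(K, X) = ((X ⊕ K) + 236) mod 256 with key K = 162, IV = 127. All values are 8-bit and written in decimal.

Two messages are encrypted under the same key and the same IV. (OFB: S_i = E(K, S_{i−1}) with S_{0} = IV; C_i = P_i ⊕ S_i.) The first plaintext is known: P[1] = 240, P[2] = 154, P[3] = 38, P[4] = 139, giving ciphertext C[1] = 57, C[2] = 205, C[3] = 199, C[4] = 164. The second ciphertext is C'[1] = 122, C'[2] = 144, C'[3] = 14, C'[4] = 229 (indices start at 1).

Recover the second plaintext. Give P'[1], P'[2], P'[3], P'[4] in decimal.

P'[1] = 179, P'[2] = 199, P'[3] = 239, P'[4] = 202

In OFB with a reused IV, both messages share the same keystream S_i, so C_i ⊕ C'_i = P_i ⊕ P'_i and thus P'_i = P_i ⊕ C_i ⊕ C'_i.
P'[1]: 240 ⊕ 57 ⊕ 122 = 179.
P'[2]: 154 ⊕ 205 ⊕ 144 = 199.
P'[3]: 38 ⊕ 199 ⊕ 14 = 239.
P'[4]: 139 ⊕ 164 ⊕ 229 = 202.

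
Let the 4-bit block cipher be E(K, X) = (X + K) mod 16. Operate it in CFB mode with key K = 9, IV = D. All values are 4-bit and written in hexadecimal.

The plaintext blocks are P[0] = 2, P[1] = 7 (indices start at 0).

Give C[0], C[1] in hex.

CFB encryption: C_i = P_i ⊕ E(K, C_{i−1}), with C_{−1} = IV.
C[0]: E(K, D) = 6; 2 ⊕ 6 = 4.
C[1]: E(K, 4) = D; 7 ⊕ D = A.

C[0] = 4, C[1] = A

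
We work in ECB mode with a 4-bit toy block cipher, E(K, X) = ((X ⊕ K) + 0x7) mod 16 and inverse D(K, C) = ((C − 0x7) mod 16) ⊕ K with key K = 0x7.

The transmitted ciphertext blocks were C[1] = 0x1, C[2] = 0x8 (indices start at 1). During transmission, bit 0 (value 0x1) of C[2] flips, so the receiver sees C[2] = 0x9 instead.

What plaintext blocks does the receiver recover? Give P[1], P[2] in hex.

ECB decryption: P_i = D(K, C_i).
Only C[2] changed, to 0x9. In ECB, a change in C_i affects only P_i. Decrypting the received ciphertext:
P[1]: D(K, 0x1) = 0xD.
P[2]: D(K, 0x9) = 0x5.
Blocks that differ from the original plaintext: P[2].

P[1] = 0xD, P[2] = 0x5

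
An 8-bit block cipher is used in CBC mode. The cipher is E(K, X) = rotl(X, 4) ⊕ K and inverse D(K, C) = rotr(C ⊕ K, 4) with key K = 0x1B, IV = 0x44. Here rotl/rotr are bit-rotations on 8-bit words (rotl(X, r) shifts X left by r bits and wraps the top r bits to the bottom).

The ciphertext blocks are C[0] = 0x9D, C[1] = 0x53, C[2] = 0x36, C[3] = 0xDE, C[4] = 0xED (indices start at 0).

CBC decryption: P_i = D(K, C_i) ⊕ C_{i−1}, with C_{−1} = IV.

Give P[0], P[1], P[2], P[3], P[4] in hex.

P[0] = 0x2C, P[1] = 0x19, P[2] = 0x81, P[3] = 0x6A, P[4] = 0xB1

P[0]: D(K, 0x9D) = 0x68; 0x68 ⊕ 0x44 = 0x2C.
P[1]: D(K, 0x53) = 0x84; 0x84 ⊕ 0x9D = 0x19.
P[2]: D(K, 0x36) = 0xD2; 0xD2 ⊕ 0x53 = 0x81.
P[3]: D(K, 0xDE) = 0x5C; 0x5C ⊕ 0x36 = 0x6A.
P[4]: D(K, 0xED) = 0x6F; 0x6F ⊕ 0xDE = 0xB1.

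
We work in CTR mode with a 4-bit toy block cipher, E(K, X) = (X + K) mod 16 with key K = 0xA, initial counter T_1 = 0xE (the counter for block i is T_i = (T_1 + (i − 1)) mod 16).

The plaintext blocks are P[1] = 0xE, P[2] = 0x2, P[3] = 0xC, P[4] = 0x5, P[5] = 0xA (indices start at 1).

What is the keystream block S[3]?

0xA

CTR encryption: S_i = E(K, T_i) where T_i is the counter for block i; C_i = P_i ⊕ S_i.
C[1]: T = 0xE, S = E(K, T) = 0x8; 0xE ⊕ 0x8 = 0x6.
C[2]: T = 0xF, S = E(K, T) = 0x9; 0x2 ⊕ 0x9 = 0xB.
C[3]: T = 0x0, S = E(K, T) = 0xA; 0xC ⊕ 0xA = 0x6.
So S[3] = 0xA.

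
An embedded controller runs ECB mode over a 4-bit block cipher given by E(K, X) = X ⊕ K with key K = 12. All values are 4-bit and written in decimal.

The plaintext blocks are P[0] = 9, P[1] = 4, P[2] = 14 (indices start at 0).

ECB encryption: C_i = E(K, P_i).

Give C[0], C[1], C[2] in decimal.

C[0]: E(K, 9) = 5.
C[1]: E(K, 4) = 8.
C[2]: E(K, 14) = 2.

C[0] = 5, C[1] = 8, C[2] = 2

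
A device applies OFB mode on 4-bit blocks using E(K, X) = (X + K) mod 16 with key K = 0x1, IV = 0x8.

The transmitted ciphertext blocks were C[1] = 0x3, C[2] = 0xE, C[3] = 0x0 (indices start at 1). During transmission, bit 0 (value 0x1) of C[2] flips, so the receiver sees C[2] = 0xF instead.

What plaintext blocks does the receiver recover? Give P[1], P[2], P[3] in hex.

P[1] = 0xA, P[2] = 0x5, P[3] = 0xB

OFB decryption: S_i = E(K, S_{i−1}) with S_{0} = IV; P_i = C_i ⊕ S_i.
Only C[2] changed, to 0xF. In OFB, a change in C_i flips the same bit in P_i only; the keystream is unaffected. Decrypting the received ciphertext:
P[1]: S = E(K, 0x8) = 0x9; 0x3 ⊕ 0x9 = 0xA.
P[2]: S = E(K, 0x9) = 0xA; 0xF ⊕ 0xA = 0x5.
P[3]: S = E(K, 0xA) = 0xB; 0x0 ⊕ 0xB = 0xB.
Blocks that differ from the original plaintext: P[2].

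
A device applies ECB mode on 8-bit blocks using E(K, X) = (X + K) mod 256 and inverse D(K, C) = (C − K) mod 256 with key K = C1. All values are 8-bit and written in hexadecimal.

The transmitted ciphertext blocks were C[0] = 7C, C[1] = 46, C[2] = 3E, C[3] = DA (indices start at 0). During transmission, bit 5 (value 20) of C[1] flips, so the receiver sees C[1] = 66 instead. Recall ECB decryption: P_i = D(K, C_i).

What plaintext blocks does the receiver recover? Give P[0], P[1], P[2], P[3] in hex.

P[0] = BB, P[1] = A5, P[2] = 7D, P[3] = 19

Only C[1] changed, to 66. In ECB, a change in C_i affects only P_i. Decrypting the received ciphertext:
P[0]: D(K, 7C) = BB.
P[1]: D(K, 66) = A5.
P[2]: D(K, 3E) = 7D.
P[3]: D(K, DA) = 19.
Blocks that differ from the original plaintext: P[1].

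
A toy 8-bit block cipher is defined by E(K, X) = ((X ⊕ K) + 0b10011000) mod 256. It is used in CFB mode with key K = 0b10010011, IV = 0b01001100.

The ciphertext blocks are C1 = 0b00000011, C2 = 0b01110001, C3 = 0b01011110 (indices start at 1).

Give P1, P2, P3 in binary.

CFB decryption: P_i = C_i ⊕ E(K, C_{i−1}), with C_{0} = IV.
P1: E(K, 0b01001100) = 0b01110111; 0b00000011 ⊕ 0b01110111 = 0b01110100.
P2: E(K, 0b00000011) = 0b00101000; 0b01110001 ⊕ 0b00101000 = 0b01011001.
P3: E(K, 0b01110001) = 0b01111010; 0b01011110 ⊕ 0b01111010 = 0b00100100.

P1 = 0b01110100, P2 = 0b01011001, P3 = 0b00100100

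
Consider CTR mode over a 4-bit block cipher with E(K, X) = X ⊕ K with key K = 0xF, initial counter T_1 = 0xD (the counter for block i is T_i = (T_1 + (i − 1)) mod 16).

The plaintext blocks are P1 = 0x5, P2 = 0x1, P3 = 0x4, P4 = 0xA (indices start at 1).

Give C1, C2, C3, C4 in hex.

C1 = 0x7, C2 = 0x0, C3 = 0x4, C4 = 0x5

CTR encryption: S_i = E(K, T_i) where T_i is the counter for block i; C_i = P_i ⊕ S_i.
C1: T = 0xD, S = E(K, T) = 0x2; 0x5 ⊕ 0x2 = 0x7.
C2: T = 0xE, S = E(K, T) = 0x1; 0x1 ⊕ 0x1 = 0x0.
C3: T = 0xF, S = E(K, T) = 0x0; 0x4 ⊕ 0x0 = 0x4.
C4: T = 0x0, S = E(K, T) = 0xF; 0xA ⊕ 0xF = 0x5.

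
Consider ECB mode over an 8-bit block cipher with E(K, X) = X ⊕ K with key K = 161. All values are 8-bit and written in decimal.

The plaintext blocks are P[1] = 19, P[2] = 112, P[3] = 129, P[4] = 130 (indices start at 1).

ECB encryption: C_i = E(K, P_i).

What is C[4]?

C[4]: E(K, 130) = 35.

C[4] = 35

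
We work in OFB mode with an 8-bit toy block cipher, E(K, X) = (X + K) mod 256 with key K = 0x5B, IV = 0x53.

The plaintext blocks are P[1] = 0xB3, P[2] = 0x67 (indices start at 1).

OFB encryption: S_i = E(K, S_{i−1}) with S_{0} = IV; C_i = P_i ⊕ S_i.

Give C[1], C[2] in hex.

C[1]: S = E(K, 0x53) = 0xAE; 0xB3 ⊕ 0xAE = 0x1D.
C[2]: S = E(K, 0xAE) = 0x09; 0x67 ⊕ 0x09 = 0x6E.

C[1] = 0x1D, C[2] = 0x6E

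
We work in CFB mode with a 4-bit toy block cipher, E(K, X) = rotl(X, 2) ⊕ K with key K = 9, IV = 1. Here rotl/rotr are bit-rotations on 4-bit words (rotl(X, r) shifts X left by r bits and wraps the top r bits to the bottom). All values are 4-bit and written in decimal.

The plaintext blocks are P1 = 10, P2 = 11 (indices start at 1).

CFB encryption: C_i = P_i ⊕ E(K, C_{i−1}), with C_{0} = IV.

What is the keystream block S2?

C1: E(K, 1) = 13; 10 ⊕ 13 = 7.
C2: E(K, 7) = 4; 11 ⊕ 4 = 15.
So S2 = 4.

4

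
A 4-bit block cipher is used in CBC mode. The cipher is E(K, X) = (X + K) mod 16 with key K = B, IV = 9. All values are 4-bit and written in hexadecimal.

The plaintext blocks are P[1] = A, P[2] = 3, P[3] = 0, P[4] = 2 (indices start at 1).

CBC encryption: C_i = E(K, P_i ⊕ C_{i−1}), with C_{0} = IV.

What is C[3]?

C[1]: P[1] ⊕ 9 = 3; E(K, 3) = E.
C[2]: P[2] ⊕ E = D; E(K, D) = 8.
C[3]: P[3] ⊕ 8 = 8; E(K, 8) = 3.

C[3] = 3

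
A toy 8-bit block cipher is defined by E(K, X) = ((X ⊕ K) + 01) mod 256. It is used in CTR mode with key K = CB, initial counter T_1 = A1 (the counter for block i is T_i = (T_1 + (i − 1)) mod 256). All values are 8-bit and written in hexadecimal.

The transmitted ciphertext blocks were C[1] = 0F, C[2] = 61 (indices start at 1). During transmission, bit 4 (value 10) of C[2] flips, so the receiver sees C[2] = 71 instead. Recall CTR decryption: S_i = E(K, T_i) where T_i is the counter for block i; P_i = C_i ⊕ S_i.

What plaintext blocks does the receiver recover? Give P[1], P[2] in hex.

P[1] = 64, P[2] = 1B

Only C[2] changed, to 71. In CTR, a change in C_i flips the same bit in P_i only; the keystream is unaffected. Decrypting the received ciphertext:
P[1]: T = A1, S = E(K, T) = 6B; 0F ⊕ 6B = 64.
P[2]: T = A2, S = E(K, T) = 6A; 71 ⊕ 6A = 1B.
Blocks that differ from the original plaintext: P[2].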